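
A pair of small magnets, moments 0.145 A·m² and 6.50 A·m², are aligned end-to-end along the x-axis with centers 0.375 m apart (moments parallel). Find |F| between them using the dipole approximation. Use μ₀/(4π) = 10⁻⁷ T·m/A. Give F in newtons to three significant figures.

On-axis B of dipole 1: B = (μ₀/4π)·2m₁/r³. Force on dipole 2: F = m₂·dB/dr.
dB/dr = −(μ₀/4π)·6m₁/r⁴, so |F| = (μ₀/4π)·6m₁m₂/r⁴.
F = 6(10⁻⁷)(0.145)(6.50)/(0.375)⁴ = 2.860×10⁻⁵ N.

F ≈ 2.86×10⁻⁵ N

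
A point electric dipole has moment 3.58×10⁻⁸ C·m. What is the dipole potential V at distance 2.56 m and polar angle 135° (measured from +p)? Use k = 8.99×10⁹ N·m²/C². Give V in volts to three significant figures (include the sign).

V ≈ -34.7 V

The dipole potential is V = kp cosθ / r².
V = (8.99×10⁹)(3.58×10⁻⁸)·cos135° / (2.56)² = -34.73 V.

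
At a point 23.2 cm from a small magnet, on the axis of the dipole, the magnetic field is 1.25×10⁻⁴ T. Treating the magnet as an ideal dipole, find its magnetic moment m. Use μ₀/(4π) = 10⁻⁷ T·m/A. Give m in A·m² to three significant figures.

On axis B = (μ₀/4π)·2m/r³, so m = Br³·4π/(μ₀·2).
m = (1.25×10⁻⁴)·(0.232)³ / (2·10⁻⁷) = 7.804 A·m².

m ≈ 7.80 A·m²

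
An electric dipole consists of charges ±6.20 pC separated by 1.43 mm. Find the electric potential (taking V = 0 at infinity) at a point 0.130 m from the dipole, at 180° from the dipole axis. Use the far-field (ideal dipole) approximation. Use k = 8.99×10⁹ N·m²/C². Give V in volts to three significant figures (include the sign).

Dipole moment p = qd = (6.20×10⁻¹² C)(0.00143 m) = 8.866×10⁻¹⁵ C·m.
The dipole potential is V = kp cosθ / r².
V = (8.99×10⁹)(8.866×10⁻¹⁵)·cos180° / (0.130)² = -0.004716 V.

V ≈ -0.00472 V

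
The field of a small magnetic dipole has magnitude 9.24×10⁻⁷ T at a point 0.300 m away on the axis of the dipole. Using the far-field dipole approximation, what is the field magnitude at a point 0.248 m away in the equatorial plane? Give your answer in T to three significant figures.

B ≈ 8.18×10⁻⁷ T

Dipole fields scale as 1/r³ in the far field.
The axial field is twice the equatorial field at the same r, so the geometry factor is 1/2.
B₂ = B₁ · (1/2) · (r₁/r₂)³ = 9.24×10⁻⁷ · 0.5 · (0.300/0.248)³.
(r₁/r₂)³ = (1.21)³ = 1.77.
B₂ ≈ 8.178×10⁻⁷ T.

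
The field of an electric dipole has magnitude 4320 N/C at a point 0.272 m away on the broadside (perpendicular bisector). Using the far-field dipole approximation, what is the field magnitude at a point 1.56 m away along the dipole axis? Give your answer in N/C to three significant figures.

Dipole fields scale as 1/r³ in the far field.
The axial field is twice the equatorial field at the same r, so the geometry factor is 2/1.
E₂ = E₁ · (2/1) · (r₁/r₂)³ = 4320 · 2 · (0.272/1.56)³.
(r₁/r₂)³ = (0.1744)³ = 0.005301.
E₂ ≈ 45.80 N/C.

E ≈ 45.8 N/C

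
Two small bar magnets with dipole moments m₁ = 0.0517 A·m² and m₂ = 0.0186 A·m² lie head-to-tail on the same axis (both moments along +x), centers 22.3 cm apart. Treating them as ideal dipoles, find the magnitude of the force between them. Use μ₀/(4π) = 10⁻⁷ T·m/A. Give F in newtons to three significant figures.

On-axis B of dipole 1: B = (μ₀/4π)·2m₁/r³. Force on dipole 2: F = m₂·dB/dr.
dB/dr = −(μ₀/4π)·6m₁/r⁴, so |F| = (μ₀/4π)·6m₁m₂/r⁴.
F = 6(10⁻⁷)(0.0517)(0.0186)/(0.223)⁴ = 2.333×10⁻⁷ N.

F ≈ 2.33×10⁻⁷ N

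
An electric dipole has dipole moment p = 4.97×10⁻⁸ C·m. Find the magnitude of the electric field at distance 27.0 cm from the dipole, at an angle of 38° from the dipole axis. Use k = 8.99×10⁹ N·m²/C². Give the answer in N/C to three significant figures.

At angle θ the dipole field magnitude is E = (kp/r³)·√(1 + 3cos²θ).
kp/r³ = (8.99×10⁹)(4.97×10⁻⁸) / (0.270)³ = 2.270×10⁴ N/C.
√(1 + 3cos²38°) = √(1 + 3·0.6210) = √2.8629 ≈ 1.6920.
E ≈ 2.270×10⁴ × 1.692 = 3.841×10⁴ N/C.

E ≈ 3.84×10⁴ N/C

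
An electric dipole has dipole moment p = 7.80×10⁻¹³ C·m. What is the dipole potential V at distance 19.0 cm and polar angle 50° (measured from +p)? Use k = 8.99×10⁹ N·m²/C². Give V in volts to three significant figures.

The dipole potential is V = kp cosθ / r².
V = (8.99×10⁹)(7.80×10⁻¹³)·cos50° / (0.190)² = 0.1249 V.

V ≈ 0.125 V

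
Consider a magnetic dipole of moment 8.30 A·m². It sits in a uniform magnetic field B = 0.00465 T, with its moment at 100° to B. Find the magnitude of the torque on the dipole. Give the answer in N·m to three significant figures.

Torque on a magnetic dipole: τ = mB sinθ.
τ = (8.30)(0.00465)·sin100° = 0.03801 N·m.

τ ≈ 0.0380 N·m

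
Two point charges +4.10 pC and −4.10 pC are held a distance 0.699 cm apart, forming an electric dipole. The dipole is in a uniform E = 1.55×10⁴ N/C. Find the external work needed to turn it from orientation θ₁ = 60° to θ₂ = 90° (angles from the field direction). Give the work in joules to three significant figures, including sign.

Dipole moment p = qd = (4.10×10⁻¹² C)(0.00699 m) = 2.866×10⁻¹⁴ C·m.
W_ext = ΔU = U(θ₂) − U(θ₁) = −pE cosθ₂ − (−pE cosθ₁) = pE(cosθ₁ − cosθ₂).
W = (2.866×10⁻¹⁴)(1.55×10⁴)·(cos60° − cos90°) = (4.442×10⁻¹⁰)·(+0.5000) = 2.221×10⁻¹⁰ J.

W ≈ 2.22×10⁻¹⁰ J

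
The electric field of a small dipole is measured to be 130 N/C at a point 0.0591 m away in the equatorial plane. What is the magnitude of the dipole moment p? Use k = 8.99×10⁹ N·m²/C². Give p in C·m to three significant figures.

In the equatorial plane E = kp/r³, so p = Er³/(k).
p = (130)·(0.0591)³ / (8.99×10⁹) = 2.985×10⁻¹² C·m.

p ≈ 2.99×10⁻¹² C·m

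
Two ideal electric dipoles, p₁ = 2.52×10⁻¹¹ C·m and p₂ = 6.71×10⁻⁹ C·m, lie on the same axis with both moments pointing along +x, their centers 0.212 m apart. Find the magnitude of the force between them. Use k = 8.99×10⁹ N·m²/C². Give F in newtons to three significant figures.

On-axis field of dipole 1 at distance r: E = 2kp₁/r³. Force on dipole 2 is F = p₂·dE/dr (gradient along axis).
dE/dr = −6kp₁/r⁴, so |F| = 6kp₁p₂/r⁴ (attractive for aligned moments).
F = 6(8.99×10⁹)(2.52×10⁻¹¹)(6.71×10⁻⁹)/(0.212)⁴ = 4.515×10⁻⁶ N.

F ≈ 4.52×10⁻⁶ N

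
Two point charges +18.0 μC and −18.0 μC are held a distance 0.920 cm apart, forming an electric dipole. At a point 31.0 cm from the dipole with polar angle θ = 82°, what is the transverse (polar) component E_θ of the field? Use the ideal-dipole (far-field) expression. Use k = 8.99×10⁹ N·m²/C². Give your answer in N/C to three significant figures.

E_θ ≈ 4.95×10⁴ N/C

Dipole moment p = qd = (1.80×10⁻⁵ C)(0.00920 m) = 1.656×10⁻⁷ C·m.
For a dipole, E_θ = (kp sinθ)/r³.
kp/r³ = (8.99×10⁹)(1.656×10⁻⁷)/(0.310)³ = 4.997×10⁴ N/C.
E_θ = 4.997×10⁴·sin82° = 4.949×10⁴ N/C.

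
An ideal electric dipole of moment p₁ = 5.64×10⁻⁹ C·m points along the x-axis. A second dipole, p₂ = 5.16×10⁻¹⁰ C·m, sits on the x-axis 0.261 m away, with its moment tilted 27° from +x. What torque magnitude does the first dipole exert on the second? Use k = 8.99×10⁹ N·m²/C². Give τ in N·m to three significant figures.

τ ≈ 1.34×10⁻⁶ N·m

The second dipole sits on the axis of the first, so the field there is axial: E₁ = 2kp₁/r³ along +x.
E₁ = 2(8.99×10⁹)(5.64×10⁻⁹)/(0.261)³ = 5704 N/C.
Torque on the second dipole: τ = p₂ E₁ sinθ.
τ = (5.16×10⁻¹⁰)(5704)·sin27° = 1.336×10⁻⁶ N·m.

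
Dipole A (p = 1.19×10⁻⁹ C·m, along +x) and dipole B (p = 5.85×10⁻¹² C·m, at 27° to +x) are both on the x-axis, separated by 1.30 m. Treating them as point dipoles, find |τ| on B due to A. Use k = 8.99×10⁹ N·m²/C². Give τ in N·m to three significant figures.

τ ≈ 2.59×10⁻¹¹ N·m

The second dipole sits on the axis of the first, so the field there is axial: E₁ = 2kp₁/r³ along +x.
E₁ = 2(8.99×10⁹)(1.19×10⁻⁹)/(1.30)³ = 9.739 N/C.
Torque on the second dipole: τ = p₂ E₁ sinθ.
τ = (5.85×10⁻¹²)(9.739)·sin27° = 2.586×10⁻¹¹ N·m.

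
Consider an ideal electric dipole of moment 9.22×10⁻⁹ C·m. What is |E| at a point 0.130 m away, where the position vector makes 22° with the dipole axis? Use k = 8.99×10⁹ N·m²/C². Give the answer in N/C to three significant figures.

E ≈ 7.14×10⁴ N/C

At angle θ the dipole field magnitude is E = (kp/r³)·√(1 + 3cos²θ).
kp/r³ = (8.99×10⁹)(9.22×10⁻⁹) / (0.130)³ = 3.773×10⁴ N/C.
√(1 + 3cos²22°) = √(1 + 3·0.8597) = √3.5790 ≈ 1.8918.
E ≈ 3.773×10⁴ × 1.892 = 7.137×10⁴ N/C.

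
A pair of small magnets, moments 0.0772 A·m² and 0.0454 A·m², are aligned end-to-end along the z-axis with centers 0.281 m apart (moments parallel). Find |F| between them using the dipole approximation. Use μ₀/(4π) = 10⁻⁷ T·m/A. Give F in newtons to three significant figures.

On-axis B of dipole 1: B = (μ₀/4π)·2m₁/r³. Force on dipole 2: F = m₂·dB/dr.
dB/dr = −(μ₀/4π)·6m₁/r⁴, so |F| = (μ₀/4π)·6m₁m₂/r⁴.
F = 6(10⁻⁷)(0.0772)(0.0454)/(0.281)⁴ = 3.373×10⁻⁷ N.

F ≈ 3.37×10⁻⁷ N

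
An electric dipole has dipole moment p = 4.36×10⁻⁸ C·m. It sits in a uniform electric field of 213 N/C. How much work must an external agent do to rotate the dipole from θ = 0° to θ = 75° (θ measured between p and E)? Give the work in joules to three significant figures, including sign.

W_ext = ΔU = U(θ₂) − U(θ₁) = −pE cosθ₂ − (−pE cosθ₁) = pE(cosθ₁ − cosθ₂).
W = (4.36×10⁻⁸)(213)·(cos0° − cos75°) = (9.287×10⁻⁶)·(+0.7412) = 6.883×10⁻⁶ J.

W ≈ 6.88×10⁻⁶ J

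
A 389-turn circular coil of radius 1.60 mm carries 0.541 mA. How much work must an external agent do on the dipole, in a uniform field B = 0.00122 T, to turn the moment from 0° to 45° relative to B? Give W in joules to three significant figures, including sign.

W ≈ 6.05×10⁻¹⁰ J

m = NIA = NIπa² = 389·(5.41×10⁻⁴)·π·(0.00160)² = 1.693×10⁻⁶ A·m².
W_ext = ΔU = −mB cosθ₂ + mB cosθ₁ = mB(cosθ₁ − cosθ₂).
W = (1.693×10⁻⁶)(0.00122)·(cos0° − cos45°) = (2.065×10⁻⁹)·(+0.2929) = 6.050×10⁻¹⁰ J.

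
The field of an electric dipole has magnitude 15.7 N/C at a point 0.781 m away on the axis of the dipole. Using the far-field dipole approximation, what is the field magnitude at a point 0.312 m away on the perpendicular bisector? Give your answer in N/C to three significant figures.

E ≈ 123 N/C

Dipole fields scale as 1/r³ in the far field.
The axial field is twice the equatorial field at the same r, so the geometry factor is 1/2.
E₂ = E₁ · (1/2) · (r₁/r₂)³ = 15.7 · 0.5 · (0.781/0.312)³.
(r₁/r₂)³ = (2.503)³ = 15.69.
E₂ ≈ 123.1 N/C.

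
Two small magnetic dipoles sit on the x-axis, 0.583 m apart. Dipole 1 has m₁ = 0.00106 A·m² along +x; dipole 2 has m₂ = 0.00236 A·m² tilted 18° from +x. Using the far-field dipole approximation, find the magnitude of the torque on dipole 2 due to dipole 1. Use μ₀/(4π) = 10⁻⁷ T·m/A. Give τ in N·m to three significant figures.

Dipole B is on the axis of dipole A, so B₁ there is axial: B₁ = (μ₀/4π)·2m₁/r³ along +x.
B₁ = 2(10⁻⁷)(0.00106)/(0.583)³ = 1.070×10⁻⁹ T.
τ = m₂ B₁ sinθ.
τ = (0.00236)(1.070×10⁻⁹)·sin18° = 7.802×10⁻¹³ N·m.

τ ≈ 7.80×10⁻¹³ N·m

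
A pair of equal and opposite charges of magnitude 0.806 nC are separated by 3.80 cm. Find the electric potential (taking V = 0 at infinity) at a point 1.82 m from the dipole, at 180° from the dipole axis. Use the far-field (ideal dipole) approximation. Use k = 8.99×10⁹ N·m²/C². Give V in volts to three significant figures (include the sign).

Dipole moment p = qd = (8.06×10⁻¹⁰ C)(0.0380 m) = 3.063×10⁻¹¹ C·m.
The dipole potential is V = kp cosθ / r².
V = (8.99×10⁹)(3.063×10⁻¹¹)·cos180° / (1.82)² = -0.08313 V.

V ≈ -0.0831 V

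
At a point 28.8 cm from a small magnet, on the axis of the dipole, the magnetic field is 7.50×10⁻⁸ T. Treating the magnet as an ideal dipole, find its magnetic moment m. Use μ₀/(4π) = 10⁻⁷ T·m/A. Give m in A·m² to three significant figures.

m ≈ 0.00896 A·m²

On axis B = (μ₀/4π)·2m/r³, so m = Br³·4π/(μ₀·2).
m = (7.50×10⁻⁸)·(0.288)³ / (2·10⁻⁷) = 0.008958 A·m².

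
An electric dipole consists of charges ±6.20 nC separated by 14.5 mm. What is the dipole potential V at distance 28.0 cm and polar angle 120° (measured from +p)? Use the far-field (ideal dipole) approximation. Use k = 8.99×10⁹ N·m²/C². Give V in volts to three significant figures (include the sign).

Dipole moment p = qd = (6.20×10⁻⁹ C)(0.0145 m) = 8.99×10⁻¹¹ C·m.
The dipole potential is V = kp cosθ / r².
V = (8.99×10⁹)(8.99×10⁻¹¹)·cos120° / (0.280)² = -5.154 V.

V ≈ -5.15 V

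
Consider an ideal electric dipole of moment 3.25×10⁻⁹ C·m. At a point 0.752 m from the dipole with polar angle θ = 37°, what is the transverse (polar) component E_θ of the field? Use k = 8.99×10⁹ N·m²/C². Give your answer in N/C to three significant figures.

For a dipole, E_θ = (kp sinθ)/r³.
kp/r³ = (8.99×10⁹)(3.25×10⁻⁹)/(0.752)³ = 68.71 N/C.
E_θ = 68.71·sin37° = 41.35 N/C.

E_θ ≈ 41.3 N/C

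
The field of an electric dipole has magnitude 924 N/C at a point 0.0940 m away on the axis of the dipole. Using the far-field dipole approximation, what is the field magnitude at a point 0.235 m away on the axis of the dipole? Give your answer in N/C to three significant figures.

E ≈ 59.1 N/C

Dipole fields scale as 1/r³ in the far field; the geometry is the same at both points.
E₂ = E₁ · (r₁/r₂)³ = 924 · (0.0940/0.235)³.
(r₁/r₂)³ = (0.4)³ = 0.064.
E₂ ≈ 59.14 N/C.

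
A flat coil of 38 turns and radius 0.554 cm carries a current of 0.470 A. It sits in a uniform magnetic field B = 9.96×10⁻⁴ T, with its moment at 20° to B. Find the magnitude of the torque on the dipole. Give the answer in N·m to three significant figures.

τ ≈ 5.87×10⁻⁷ N·m

m = NIA = NIπa² = 38·(0.470)·π·(0.00554)² = 0.001722 A·m².
Torque on a magnetic dipole: τ = mB sinθ.
τ = (0.001722)(9.96×10⁻⁴)·sin20° = 5.866×10⁻⁷ N·m.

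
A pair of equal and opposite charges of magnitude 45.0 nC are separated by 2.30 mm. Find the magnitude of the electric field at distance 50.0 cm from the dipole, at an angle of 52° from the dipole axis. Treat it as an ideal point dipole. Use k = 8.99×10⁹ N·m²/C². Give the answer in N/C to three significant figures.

Dipole moment p = qd = (4.50×10⁻⁸ C)(0.00230 m) = 1.035×10⁻¹⁰ C·m.
At angle θ the dipole field magnitude is E = (kp/r³)·√(1 + 3cos²θ).
kp/r³ = (8.99×10⁹)(1.035×10⁻¹⁰) / (0.500)³ = 7.444 N/C.
√(1 + 3cos²52°) = √(1 + 3·0.3790) = √2.1371 ≈ 1.4619.
E ≈ 7.444 × 1.462 = 10.88 N/C.

E ≈ 10.9 N/C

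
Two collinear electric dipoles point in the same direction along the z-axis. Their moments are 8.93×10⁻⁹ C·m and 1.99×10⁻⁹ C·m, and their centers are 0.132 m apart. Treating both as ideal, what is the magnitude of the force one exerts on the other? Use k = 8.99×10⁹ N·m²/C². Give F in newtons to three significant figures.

On-axis field of dipole 1 at distance r: E = 2kp₁/r³. Force on dipole 2 is F = p₂·dE/dr (gradient along axis).
dE/dr = −6kp₁/r⁴, so |F| = 6kp₁p₂/r⁴ (attractive for aligned moments).
F = 6(8.99×10⁹)(8.93×10⁻⁹)(1.99×10⁻⁹)/(0.132)⁴ = 0.003157 N.

F ≈ 0.00316 N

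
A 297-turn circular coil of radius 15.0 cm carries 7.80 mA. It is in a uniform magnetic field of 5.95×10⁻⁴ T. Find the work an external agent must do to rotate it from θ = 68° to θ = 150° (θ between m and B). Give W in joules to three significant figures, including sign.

m = NIA = NIπa² = 297·(0.00780)·π·(0.150)² = 0.1638 A·m².
W_ext = ΔU = −mB cosθ₂ + mB cosθ₁ = mB(cosθ₁ − cosθ₂).
W = (0.1638)(5.95×10⁻⁴)·(cos68° − cos150°) = (9.746×10⁻⁵)·(+1.2406) = 1.209×10⁻⁴ J.

W ≈ 1.21×10⁻⁴ J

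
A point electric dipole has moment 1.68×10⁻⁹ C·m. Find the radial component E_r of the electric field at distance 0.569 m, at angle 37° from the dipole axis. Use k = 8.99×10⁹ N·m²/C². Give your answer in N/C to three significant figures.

E_r ≈ 131 N/C

For a dipole, E_r = (2kp cosθ)/r³.
kp/r³ = (8.99×10⁹)(1.68×10⁻⁹)/(0.569)³ = 81.98 N/C.
E_r = 2·81.98·cos37° = 131.0 N/C.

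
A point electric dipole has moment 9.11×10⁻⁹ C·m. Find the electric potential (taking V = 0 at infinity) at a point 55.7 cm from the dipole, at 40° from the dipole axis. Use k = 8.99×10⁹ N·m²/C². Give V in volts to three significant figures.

V ≈ 202 V

The dipole potential is V = kp cosθ / r².
V = (8.99×10⁹)(9.11×10⁻⁹)·cos40° / (0.557)² = 202.2 V.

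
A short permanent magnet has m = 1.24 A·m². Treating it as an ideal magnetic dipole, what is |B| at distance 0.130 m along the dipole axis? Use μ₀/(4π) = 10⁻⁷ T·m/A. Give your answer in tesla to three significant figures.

B ≈ 1.13×10⁻⁴ T

On axis B = (μ₀/4π)·2m/r³.
B = 2·(10⁻⁷)·(1.24) / (0.130)³ = 1.129×10⁻⁴ T.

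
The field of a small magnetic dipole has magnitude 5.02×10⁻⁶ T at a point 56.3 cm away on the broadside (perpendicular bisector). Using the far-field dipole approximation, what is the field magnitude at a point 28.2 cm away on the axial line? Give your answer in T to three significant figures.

Dipole fields scale as 1/r³ in the far field.
The axial field is twice the equatorial field at the same r, so the geometry factor is 2/1.
B₂ = B₁ · (2/1) · (r₁/r₂)³ = 5.02×10⁻⁶ · 2 · (56.3/28.2)³.
(r₁/r₂)³ = (1.996)³ = 7.958.
B₂ ≈ 7.989×10⁻⁵ T.

B ≈ 7.99×10⁻⁵ T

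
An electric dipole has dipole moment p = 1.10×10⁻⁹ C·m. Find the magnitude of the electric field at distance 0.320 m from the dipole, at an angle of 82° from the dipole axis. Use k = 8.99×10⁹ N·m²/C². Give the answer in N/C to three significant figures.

At angle θ the dipole field magnitude is E = (kp/r³)·√(1 + 3cos²θ).
kp/r³ = (8.99×10⁹)(1.10×10⁻⁹) / (0.320)³ = 301.8 N/C.
√(1 + 3cos²82°) = √(1 + 3·0.0194) = √1.0581 ≈ 1.0286.
E ≈ 301.8 × 1.029 = 310.4 N/C.

E ≈ 310 N/C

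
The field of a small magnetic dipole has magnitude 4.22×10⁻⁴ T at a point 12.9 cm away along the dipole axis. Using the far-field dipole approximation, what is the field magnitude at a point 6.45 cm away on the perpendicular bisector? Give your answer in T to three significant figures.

B ≈ 0.00169 T

Dipole fields scale as 1/r³ in the far field.
The axial field is twice the equatorial field at the same r, so the geometry factor is 1/2.
B₂ = B₁ · (1/2) · (r₁/r₂)³ = 4.22×10⁻⁴ · 0.5 · (12.9/6.45)³.
(r₁/r₂)³ = (2)³ = 8.
B₂ ≈ 0.001688 T.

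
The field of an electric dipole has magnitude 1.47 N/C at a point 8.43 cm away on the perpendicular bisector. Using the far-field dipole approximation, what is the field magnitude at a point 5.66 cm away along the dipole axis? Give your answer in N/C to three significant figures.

Dipole fields scale as 1/r³ in the far field.
The axial field is twice the equatorial field at the same r, so the geometry factor is 2/1.
E₂ = E₁ · (2/1) · (r₁/r₂)³ = 1.47 · 2 · (8.43/5.66)³.
(r₁/r₂)³ = (1.489)³ = 3.304.
E₂ ≈ 9.714 N/C.

E ≈ 9.71 N/C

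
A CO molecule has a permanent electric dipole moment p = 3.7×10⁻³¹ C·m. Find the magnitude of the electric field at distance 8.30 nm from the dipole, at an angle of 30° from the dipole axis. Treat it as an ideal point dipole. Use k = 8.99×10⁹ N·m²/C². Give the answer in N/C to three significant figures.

At angle θ the dipole field magnitude is E = (kp/r³)·√(1 + 3cos²θ).
kp/r³ = (8.99×10⁹)(3.70×10⁻³¹) / (8.30×10⁻⁹)³ = 5817 N/C.
√(1 + 3cos²30°) = √(1 + 3·0.7500) = √3.2500 ≈ 1.8028.
E ≈ 5817 × 1.803 = 1.049×10⁴ N/C.

E ≈ 1.05×10⁴ N/C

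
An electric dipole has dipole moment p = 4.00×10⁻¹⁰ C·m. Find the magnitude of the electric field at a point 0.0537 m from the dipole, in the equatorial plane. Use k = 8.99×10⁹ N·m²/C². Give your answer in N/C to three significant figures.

E ≈ 2.32×10⁴ N/C

On the perpendicular bisector E = kp/r³ (half the axial value at the same distance).
E = (8.99×10⁹)(4.00×10⁻¹⁰) / (0.0537)³ = 2.322×10⁴ N/C.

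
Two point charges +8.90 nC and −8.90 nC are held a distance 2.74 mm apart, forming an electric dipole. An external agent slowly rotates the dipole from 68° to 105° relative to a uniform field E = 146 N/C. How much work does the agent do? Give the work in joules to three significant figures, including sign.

Dipole moment p = qd = (8.90×10⁻⁹ C)(0.00274 m) = 2.439×10⁻¹¹ C·m.
W_ext = ΔU = U(θ₂) − U(θ₁) = −pE cosθ₂ − (−pE cosθ₁) = pE(cosθ₁ − cosθ₂).
W = (2.439×10⁻¹¹)(146)·(cos68° − cos105°) = (3.561×10⁻⁹)·(+0.6334) = 2.256×10⁻⁹ J.

W ≈ 2.26×10⁻⁹ J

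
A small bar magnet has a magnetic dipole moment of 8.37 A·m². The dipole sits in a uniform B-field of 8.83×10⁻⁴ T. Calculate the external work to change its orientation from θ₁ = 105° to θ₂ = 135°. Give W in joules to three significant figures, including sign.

W_ext = ΔU = −mB cosθ₂ + mB cosθ₁ = mB(cosθ₁ − cosθ₂).
W = (8.37)(8.83×10⁻⁴)·(cos105° − cos135°) = (0.007391)·(+0.4483) = 0.003313 J.

W ≈ 0.00331 J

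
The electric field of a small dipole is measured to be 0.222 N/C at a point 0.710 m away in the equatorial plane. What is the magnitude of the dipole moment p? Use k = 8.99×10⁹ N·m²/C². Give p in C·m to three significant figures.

p ≈ 8.84×10⁻¹² C·m

In the equatorial plane E = kp/r³, so p = Er³/(k).
p = (0.222)·(0.710)³ / (8.99×10⁹) = 8.838×10⁻¹² C·m.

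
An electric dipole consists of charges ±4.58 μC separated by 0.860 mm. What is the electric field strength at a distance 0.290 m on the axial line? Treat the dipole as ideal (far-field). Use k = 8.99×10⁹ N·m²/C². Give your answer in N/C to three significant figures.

E ≈ 2900 N/C

Dipole moment p = qd = (4.58×10⁻⁶ C)(8.60×10⁻⁴ m) = 3.939×10⁻⁹ C·m.
On the dipole axis E = 2kp/r³.
E = 2·(8.99×10⁹)(3.939×10⁻⁹) / (0.290)³ = 2904 N/C.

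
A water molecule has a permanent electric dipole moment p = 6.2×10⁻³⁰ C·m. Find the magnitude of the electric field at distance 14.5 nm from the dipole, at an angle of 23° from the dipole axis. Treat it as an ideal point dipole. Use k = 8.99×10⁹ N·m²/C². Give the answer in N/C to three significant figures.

At angle θ the dipole field magnitude is E = (kp/r³)·√(1 + 3cos²θ).
kp/r³ = (8.99×10⁹)(6.20×10⁻³⁰) / (1.45×10⁻⁸)³ = 1.828×10⁴ N/C.
√(1 + 3cos²23°) = √(1 + 3·0.8473) = √3.5420 ≈ 1.8820.
E ≈ 1.828×10⁴ × 1.882 = 3.441×10⁴ N/C.

E ≈ 3.44×10⁴ N/C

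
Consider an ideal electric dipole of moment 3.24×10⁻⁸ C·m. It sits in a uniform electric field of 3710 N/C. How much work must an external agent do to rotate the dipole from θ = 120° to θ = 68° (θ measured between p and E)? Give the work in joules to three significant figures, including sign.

W_ext = ΔU = U(θ₂) − U(θ₁) = −pE cosθ₂ − (−pE cosθ₁) = pE(cosθ₁ − cosθ₂).
W = (3.24×10⁻⁸)(3710)·(cos120° − cos68°) = (1.202×10⁻⁴)·(-0.8746) = -1.051×10⁻⁴ J.

W ≈ -1.05×10⁻⁴ J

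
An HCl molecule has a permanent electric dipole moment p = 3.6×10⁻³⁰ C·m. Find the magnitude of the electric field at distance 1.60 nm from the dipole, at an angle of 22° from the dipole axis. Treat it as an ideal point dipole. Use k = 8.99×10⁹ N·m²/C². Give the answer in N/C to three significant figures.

E ≈ 1.49×10⁷ N/C

At angle θ the dipole field magnitude is E = (kp/r³)·√(1 + 3cos²θ).
kp/r³ = (8.99×10⁹)(3.60×10⁻³⁰) / (1.60×10⁻⁹)³ = 7.901×10⁶ N/C.
√(1 + 3cos²22°) = √(1 + 3·0.8597) = √3.5790 ≈ 1.8918.
E ≈ 7.901×10⁶ × 1.892 = 1.495×10⁷ N/C.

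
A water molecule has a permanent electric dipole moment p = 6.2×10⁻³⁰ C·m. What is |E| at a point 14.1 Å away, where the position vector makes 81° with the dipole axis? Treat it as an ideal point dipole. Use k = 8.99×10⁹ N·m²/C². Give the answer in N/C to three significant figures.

E ≈ 2.06×10⁷ N/C

At angle θ the dipole field magnitude is E = (kp/r³)·√(1 + 3cos²θ).
kp/r³ = (8.99×10⁹)(6.20×10⁻³⁰) / (1.41×10⁻⁹)³ = 1.988×10⁷ N/C.
√(1 + 3cos²81°) = √(1 + 3·0.0245) = √1.0734 ≈ 1.0361.
E ≈ 1.988×10⁷ × 1.036 = 2.060×10⁷ N/C.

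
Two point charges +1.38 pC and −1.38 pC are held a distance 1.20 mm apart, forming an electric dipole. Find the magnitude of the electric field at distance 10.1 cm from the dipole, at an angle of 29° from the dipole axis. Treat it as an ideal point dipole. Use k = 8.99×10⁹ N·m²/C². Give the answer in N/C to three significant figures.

Dipole moment p = qd = (1.38×10⁻¹² C)(0.00120 m) = 1.656×10⁻¹⁵ C·m.
At angle θ the dipole field magnitude is E = (kp/r³)·√(1 + 3cos²θ).
kp/r³ = (8.99×10⁹)(1.656×10⁻¹⁵) / (0.101)³ = 0.01445 N/C.
√(1 + 3cos²29°) = √(1 + 3·0.7650) = √3.2949 ≈ 1.8152.
E ≈ 0.01445 × 1.815 = 0.02623 N/C.

E ≈ 0.0262 N/C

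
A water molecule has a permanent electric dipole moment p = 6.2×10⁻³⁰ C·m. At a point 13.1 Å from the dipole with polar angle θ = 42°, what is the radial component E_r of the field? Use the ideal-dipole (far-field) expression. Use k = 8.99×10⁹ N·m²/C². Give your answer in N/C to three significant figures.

For a dipole, E_r = (2kp cosθ)/r³.
kp/r³ = (8.99×10⁹)(6.20×10⁻³⁰)/(1.31×10⁻⁹)³ = 2.479×10⁷ N/C.
E_r = 2·2.479×10⁷·cos42° = 3.685×10⁷ N/C.

E_r ≈ 3.69×10⁷ N/C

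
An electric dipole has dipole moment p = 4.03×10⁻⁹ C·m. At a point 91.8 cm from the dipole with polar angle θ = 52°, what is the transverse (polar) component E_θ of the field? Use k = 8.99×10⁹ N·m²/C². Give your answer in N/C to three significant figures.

For a dipole, E_θ = (kp sinθ)/r³.
kp/r³ = (8.99×10⁹)(4.03×10⁻⁹)/(0.918)³ = 46.83 N/C.
E_θ = 46.83·sin52° = 36.90 N/C.

E_θ ≈ 36.9 N/C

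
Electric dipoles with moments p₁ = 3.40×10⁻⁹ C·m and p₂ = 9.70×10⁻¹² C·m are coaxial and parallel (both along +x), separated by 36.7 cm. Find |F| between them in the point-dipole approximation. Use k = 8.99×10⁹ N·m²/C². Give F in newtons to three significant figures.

On-axis field of dipole 1 at distance r: E = 2kp₁/r³. Force on dipole 2 is F = p₂·dE/dr (gradient along axis).
dE/dr = −6kp₁/r⁴, so |F| = 6kp₁p₂/r⁴ (attractive for aligned moments).
F = 6(8.99×10⁹)(3.40×10⁻⁹)(9.70×10⁻¹²)/(0.367)⁴ = 9.806×10⁻⁸ N.

F ≈ 9.81×10⁻⁸ N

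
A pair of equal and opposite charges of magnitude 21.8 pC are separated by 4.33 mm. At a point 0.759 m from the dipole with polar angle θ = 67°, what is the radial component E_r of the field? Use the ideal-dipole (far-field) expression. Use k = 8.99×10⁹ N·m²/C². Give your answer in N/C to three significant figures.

Dipole moment p = qd = (2.18×10⁻¹¹ C)(0.00433 m) = 9.439×10⁻¹⁴ C·m.
For a dipole, E_r = (2kp cosθ)/r³.
kp/r³ = (8.99×10⁹)(9.439×10⁻¹⁴)/(0.759)³ = 0.001941 N/C.
E_r = 2·0.001941·cos67° = 0.001517 N/C.

E_r ≈ 0.00152 N/C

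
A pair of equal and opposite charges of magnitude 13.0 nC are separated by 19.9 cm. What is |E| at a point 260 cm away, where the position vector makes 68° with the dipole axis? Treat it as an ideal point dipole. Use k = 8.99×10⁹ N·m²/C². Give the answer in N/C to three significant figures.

E ≈ 1.58 N/C

Dipole moment p = qd = (1.30×10⁻⁸ C)(0.199 m) = 2.587×10⁻⁹ C·m.
At angle θ the dipole field magnitude is E = (kp/r³)·√(1 + 3cos²θ).
kp/r³ = (8.99×10⁹)(2.587×10⁻⁹) / (2.60)³ = 1.323 N/C.
√(1 + 3cos²68°) = √(1 + 3·0.1403) = √1.4210 ≈ 1.1921.
E ≈ 1.323 × 1.192 = 1.577 N/C.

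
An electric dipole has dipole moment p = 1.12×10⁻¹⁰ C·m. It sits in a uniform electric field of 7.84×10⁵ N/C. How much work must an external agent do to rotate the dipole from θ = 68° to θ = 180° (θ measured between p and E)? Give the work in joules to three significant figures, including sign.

W ≈ 1.21×10⁻⁴ J

W_ext = ΔU = U(θ₂) − U(θ₁) = −pE cosθ₂ − (−pE cosθ₁) = pE(cosθ₁ − cosθ₂).
W = (1.12×10⁻¹⁰)(7.84×10⁵)·(cos68° − cos180°) = (8.781×10⁻⁵)·(+1.3746) = 1.207×10⁻⁴ J.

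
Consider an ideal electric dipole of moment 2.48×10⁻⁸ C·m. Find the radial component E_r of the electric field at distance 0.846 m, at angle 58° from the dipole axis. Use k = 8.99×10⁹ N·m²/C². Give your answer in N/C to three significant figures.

E_r ≈ 390 N/C

For a dipole, E_r = (2kp cosθ)/r³.
kp/r³ = (8.99×10⁹)(2.48×10⁻⁸)/(0.846)³ = 368.2 N/C.
E_r = 2·368.2·cos58° = 390.2 N/C.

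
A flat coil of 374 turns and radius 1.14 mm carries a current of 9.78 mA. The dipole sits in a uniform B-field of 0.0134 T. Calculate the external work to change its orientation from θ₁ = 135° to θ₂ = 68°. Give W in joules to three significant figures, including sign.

m = NIA = NIπa² = 374·(0.00978)·π·(0.00114)² = 1.493×10⁻⁵ A·m².
W_ext = ΔU = −mB cosθ₂ + mB cosθ₁ = mB(cosθ₁ − cosθ₂).
W = (1.493×10⁻⁵)(0.0134)·(cos135° − cos68°) = (2.001×10⁻⁷)·(-1.0817) = -2.164×10⁻⁷ J.

W ≈ -2.16×10⁻⁷ J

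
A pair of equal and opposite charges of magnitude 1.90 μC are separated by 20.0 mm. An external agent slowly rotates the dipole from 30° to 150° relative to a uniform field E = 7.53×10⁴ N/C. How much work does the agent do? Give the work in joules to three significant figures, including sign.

Dipole moment p = qd = (1.90×10⁻⁶ C)(0.0200 m) = 3.80×10⁻⁸ C·m.
W_ext = ΔU = U(θ₂) − U(θ₁) = −pE cosθ₂ − (−pE cosθ₁) = pE(cosθ₁ − cosθ₂).
W = (3.80×10⁻⁸)(7.53×10⁴)·(cos30° − cos150°) = (0.002861)·(+1.7321) = 0.004956 J.

W ≈ 0.00496 J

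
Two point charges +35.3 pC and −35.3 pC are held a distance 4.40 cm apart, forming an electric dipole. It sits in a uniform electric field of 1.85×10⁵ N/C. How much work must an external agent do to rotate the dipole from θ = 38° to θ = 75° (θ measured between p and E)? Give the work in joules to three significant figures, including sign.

Dipole moment p = qd = (3.53×10⁻¹¹ C)(0.0440 m) = 1.553×10⁻¹² C·m.
W_ext = ΔU = U(θ₂) − U(θ₁) = −pE cosθ₂ − (−pE cosθ₁) = pE(cosθ₁ − cosθ₂).
W = (1.553×10⁻¹²)(1.85×10⁵)·(cos38° − cos75°) = (2.873×10⁻⁷)·(+0.5292) = 1.520×10⁻⁷ J.

W ≈ 1.52×10⁻⁷ J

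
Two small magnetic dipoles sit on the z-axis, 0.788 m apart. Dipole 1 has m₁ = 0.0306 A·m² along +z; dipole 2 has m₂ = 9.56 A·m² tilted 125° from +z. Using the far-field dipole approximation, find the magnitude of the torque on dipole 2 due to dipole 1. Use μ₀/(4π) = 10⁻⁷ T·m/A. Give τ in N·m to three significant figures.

Dipole B is on the axis of dipole A, so B₁ there is axial: B₁ = (μ₀/4π)·2m₁/r³ along +z.
B₁ = 2(10⁻⁷)(0.0306)/(0.788)³ = 1.251×10⁻⁸ T.
τ = m₂ B₁ sinθ.
τ = (9.56)(1.251×10⁻⁸)·sin125° = 9.795×10⁻⁸ N·m.

τ ≈ 9.79×10⁻⁸ N·m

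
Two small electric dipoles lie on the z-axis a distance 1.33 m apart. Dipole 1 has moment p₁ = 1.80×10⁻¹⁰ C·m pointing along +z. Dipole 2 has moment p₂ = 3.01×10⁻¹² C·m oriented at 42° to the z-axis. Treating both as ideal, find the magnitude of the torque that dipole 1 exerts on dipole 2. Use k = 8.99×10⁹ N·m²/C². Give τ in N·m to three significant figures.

The second dipole sits on the axis of the first, so the field there is axial: E₁ = 2kp₁/r³ along +z.
E₁ = 2(8.99×10⁹)(1.80×10⁻¹⁰)/(1.33)³ = 1.376 N/C.
Torque on the second dipole: τ = p₂ E₁ sinθ.
τ = (3.01×10⁻¹²)(1.376)·sin42° = 2.771×10⁻¹² N·m.

τ ≈ 2.77×10⁻¹² N·m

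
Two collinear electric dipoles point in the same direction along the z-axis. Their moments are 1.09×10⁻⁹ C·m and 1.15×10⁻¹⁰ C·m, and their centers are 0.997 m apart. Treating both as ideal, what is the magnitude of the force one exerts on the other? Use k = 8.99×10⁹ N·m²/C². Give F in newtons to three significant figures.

On-axis field of dipole 1 at distance r: E = 2kp₁/r³. Force on dipole 2 is F = p₂·dE/dr (gradient along axis).
dE/dr = −6kp₁/r⁴, so |F| = 6kp₁p₂/r⁴ (attractive for aligned moments).
F = 6(8.99×10⁹)(1.09×10⁻⁹)(1.15×10⁻¹⁰)/(0.997)⁴ = 6.843×10⁻⁹ N.

F ≈ 6.84×10⁻⁹ N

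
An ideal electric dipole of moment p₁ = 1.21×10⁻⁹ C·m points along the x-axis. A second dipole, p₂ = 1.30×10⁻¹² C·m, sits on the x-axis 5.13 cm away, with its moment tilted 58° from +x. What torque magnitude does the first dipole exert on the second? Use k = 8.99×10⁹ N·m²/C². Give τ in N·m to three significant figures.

The second dipole sits on the axis of the first, so the field there is axial: E₁ = 2kp₁/r³ along +x.
E₁ = 2(8.99×10⁹)(1.21×10⁻⁹)/(0.0513)³ = 1.611×10⁵ N/C.
Torque on the second dipole: τ = p₂ E₁ sinθ.
τ = (1.30×10⁻¹²)(1.611×10⁵)·sin58° = 1.777×10⁻⁷ N·m.

τ ≈ 1.78×10⁻⁷ N·m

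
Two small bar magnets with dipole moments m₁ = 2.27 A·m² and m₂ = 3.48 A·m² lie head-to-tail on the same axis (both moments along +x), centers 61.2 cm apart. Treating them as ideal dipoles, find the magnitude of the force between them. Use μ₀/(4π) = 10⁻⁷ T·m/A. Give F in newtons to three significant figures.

On-axis B of dipole 1: B = (μ₀/4π)·2m₁/r³. Force on dipole 2: F = m₂·dB/dr.
dB/dr = −(μ₀/4π)·6m₁/r⁴, so |F| = (μ₀/4π)·6m₁m₂/r⁴.
F = 6(10⁻⁷)(2.27)(3.48)/(0.612)⁴ = 3.379×10⁻⁵ N.

F ≈ 3.38×10⁻⁵ N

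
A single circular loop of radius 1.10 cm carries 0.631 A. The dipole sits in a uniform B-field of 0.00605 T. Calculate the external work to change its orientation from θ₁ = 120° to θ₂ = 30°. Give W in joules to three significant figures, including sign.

W ≈ -1.98×10⁻⁶ J

Magnetic moment m = IA = Iπa² = (0.631)·π·(0.0110)² = 2.399×10⁻⁴ A·m².
W_ext = ΔU = −mB cosθ₂ + mB cosθ₁ = mB(cosθ₁ − cosθ₂).
W = (2.399×10⁻⁴)(0.00605)·(cos120° − cos30°) = (1.451×10⁻⁶)·(-1.3660) = -1.983×10⁻⁶ J.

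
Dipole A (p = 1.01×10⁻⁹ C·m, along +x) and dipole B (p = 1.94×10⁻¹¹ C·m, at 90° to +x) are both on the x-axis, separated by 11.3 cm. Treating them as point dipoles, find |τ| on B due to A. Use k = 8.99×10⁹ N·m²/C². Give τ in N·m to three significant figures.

τ ≈ 2.44×10⁻⁷ N·m

The second dipole sits on the axis of the first, so the field there is axial: E₁ = 2kp₁/r³ along +x.
E₁ = 2(8.99×10⁹)(1.01×10⁻⁹)/(0.113)³ = 1.259×10⁴ N/C.
Torque on the second dipole: τ = p₂ E₁ sinθ.
τ = (1.94×10⁻¹¹)(1.259×10⁴)·sin90° = 2.442×10⁻⁷ N·m.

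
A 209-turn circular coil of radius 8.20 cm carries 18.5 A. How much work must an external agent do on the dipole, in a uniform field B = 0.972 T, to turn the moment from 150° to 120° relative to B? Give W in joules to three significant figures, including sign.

W ≈ -29.1 J

m = NIA = NIπa² = 209·(18.5)·π·(0.0820)² = 81.68 A·m².
W_ext = ΔU = −mB cosθ₂ + mB cosθ₁ = mB(cosθ₁ − cosθ₂).
W = (81.68)(0.972)·(cos150° − cos120°) = (79.39)·(-0.3660) = -29.06 J.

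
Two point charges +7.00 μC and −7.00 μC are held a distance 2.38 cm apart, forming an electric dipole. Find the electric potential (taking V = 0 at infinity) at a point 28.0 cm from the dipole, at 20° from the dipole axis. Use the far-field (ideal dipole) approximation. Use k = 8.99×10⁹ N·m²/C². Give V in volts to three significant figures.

Dipole moment p = qd = (7.00×10⁻⁶ C)(0.0238 m) = 1.666×10⁻⁷ C·m.
The dipole potential is V = kp cosθ / r².
V = (8.99×10⁹)(1.666×10⁻⁷)·cos20° / (0.280)² = 1.795×10⁴ V.

V ≈ 1.80×10⁴ V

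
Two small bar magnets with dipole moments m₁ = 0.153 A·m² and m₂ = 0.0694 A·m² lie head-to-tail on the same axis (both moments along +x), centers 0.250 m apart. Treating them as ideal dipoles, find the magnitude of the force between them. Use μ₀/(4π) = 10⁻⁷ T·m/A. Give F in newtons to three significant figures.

F ≈ 1.63×10⁻⁶ N

On-axis B of dipole 1: B = (μ₀/4π)·2m₁/r³. Force on dipole 2: F = m₂·dB/dr.
dB/dr = −(μ₀/4π)·6m₁/r⁴, so |F| = (μ₀/4π)·6m₁m₂/r⁴.
F = 6(10⁻⁷)(0.153)(0.0694)/(0.250)⁴ = 1.631×10⁻⁶ N.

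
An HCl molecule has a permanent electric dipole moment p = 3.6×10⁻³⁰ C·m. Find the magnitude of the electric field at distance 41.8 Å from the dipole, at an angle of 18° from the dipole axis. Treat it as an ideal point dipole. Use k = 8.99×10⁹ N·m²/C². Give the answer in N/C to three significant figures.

At angle θ the dipole field magnitude is E = (kp/r³)·√(1 + 3cos²θ).
kp/r³ = (8.99×10⁹)(3.60×10⁻³⁰) / (4.18×10⁻⁹)³ = 4.431×10⁵ N/C.
√(1 + 3cos²18°) = √(1 + 3·0.9045) = √3.7135 ≈ 1.9271.
E ≈ 4.431×10⁵ × 1.927 = 8.539×10⁵ N/C.

E ≈ 8.54×10⁵ N/C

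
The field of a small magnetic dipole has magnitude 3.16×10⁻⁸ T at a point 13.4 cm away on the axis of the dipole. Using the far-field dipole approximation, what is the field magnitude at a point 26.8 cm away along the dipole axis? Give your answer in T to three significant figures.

B ≈ 3.95×10⁻⁹ T

Dipole fields scale as 1/r³ in the far field; the geometry is the same at both points.
B₂ = B₁ · (r₁/r₂)³ = 3.16×10⁻⁸ · (13.4/26.8)³.
(r₁/r₂)³ = (0.5)³ = 0.125.
B₂ ≈ 3.950×10⁻⁹ T.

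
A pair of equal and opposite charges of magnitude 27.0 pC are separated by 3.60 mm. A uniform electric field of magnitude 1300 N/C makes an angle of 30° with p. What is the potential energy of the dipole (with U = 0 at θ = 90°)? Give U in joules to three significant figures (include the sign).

U ≈ -1.09×10⁻¹⁰ J

Dipole moment p = qd = (2.70×10⁻¹¹ C)(0.00360 m) = 9.72×10⁻¹⁴ C·m.
U = −p·E = −pE cosθ.
U = −(9.72×10⁻¹⁴)(1300)·cos30° = -1.094×10⁻¹⁰ J.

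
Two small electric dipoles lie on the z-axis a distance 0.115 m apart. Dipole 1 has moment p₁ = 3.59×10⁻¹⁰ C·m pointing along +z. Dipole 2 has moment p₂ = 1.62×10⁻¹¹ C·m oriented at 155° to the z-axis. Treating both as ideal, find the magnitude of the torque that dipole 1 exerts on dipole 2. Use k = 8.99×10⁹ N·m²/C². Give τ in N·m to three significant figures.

τ ≈ 2.91×10⁻⁸ N·m

The second dipole sits on the axis of the first, so the field there is axial: E₁ = 2kp₁/r³ along +z.
E₁ = 2(8.99×10⁹)(3.59×10⁻¹⁰)/(0.115)³ = 4244 N/C.
Torque on the second dipole: τ = p₂ E₁ sinθ.
τ = (1.62×10⁻¹¹)(4244)·sin155° = 2.906×10⁻⁸ N·m.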